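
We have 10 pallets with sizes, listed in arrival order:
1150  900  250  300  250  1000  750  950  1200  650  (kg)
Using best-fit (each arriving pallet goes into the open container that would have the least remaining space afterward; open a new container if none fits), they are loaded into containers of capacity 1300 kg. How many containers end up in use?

7

  1150 → container 1 (new)  [load 1150/1300]
  900 → container 2 (new)  [load 900/1300]
  250 → container 2  [load 1150/1300]
  300 → container 3 (new)  [load 300/1300]
  250 → container 3  [load 550/1300]
  1000 → container 4 (new)  [load 1000/1300]
  750 → container 3  [load 1300/1300]
  950 → container 5 (new)  [load 950/1300]
  1200 → container 6 (new)  [load 1200/1300]
  650 → container 7 (new)  [load 650/1300]
7 containers opened.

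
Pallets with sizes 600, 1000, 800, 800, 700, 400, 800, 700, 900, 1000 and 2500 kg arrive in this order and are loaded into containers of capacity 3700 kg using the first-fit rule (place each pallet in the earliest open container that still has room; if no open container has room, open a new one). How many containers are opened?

3

  600 → container 1 (new)  [load 600/3700]
  1000 → container 1  [load 1600/3700]
  800 → container 1  [load 2400/3700]
  800 → container 1  [load 3200/3700]
  700 → container 2 (new)  [load 700/3700]
  400 → container 1  [load 3600/3700]
  800 → container 2  [load 1500/3700]
  700 → container 2  [load 2200/3700]
  900 → container 2  [load 3100/3700]
  1000 → container 3 (new)  [load 1000/3700]
  2500 → container 3  [load 3500/3700]
3 containers opened.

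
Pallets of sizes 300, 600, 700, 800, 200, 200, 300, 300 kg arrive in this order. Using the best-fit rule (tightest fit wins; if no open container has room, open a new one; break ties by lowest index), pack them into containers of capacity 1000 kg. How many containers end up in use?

4

  300 → container 1 (new)  [load 300/1000]
  600 → container 1  [load 900/1000]
  700 → container 2 (new)  [load 700/1000]
  800 → container 3 (new)  [load 800/1000]
  200 → container 3  [load 1000/1000]
  200 → container 2  [load 900/1000]
  300 → container 4 (new)  [load 300/1000]
  300 → container 4  [load 600/1000]
4 containers opened.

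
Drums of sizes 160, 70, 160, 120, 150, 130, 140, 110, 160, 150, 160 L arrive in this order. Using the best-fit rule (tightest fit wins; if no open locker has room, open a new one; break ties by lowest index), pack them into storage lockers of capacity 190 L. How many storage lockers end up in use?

10

  160 → locker 1 (new)  [load 160/190]
  70 → locker 2 (new)  [load 70/190]
  160 → locker 3 (new)  [load 160/190]
  120 → locker 2  [load 190/190]
  150 → locker 4 (new)  [load 150/190]
  130 → locker 5 (new)  [load 130/190]
  140 → locker 6 (new)  [load 140/190]
  110 → locker 7 (new)  [load 110/190]
  160 → locker 8 (new)  [load 160/190]
  150 → locker 9 (new)  [load 150/190]
  160 → locker 10 (new)  [load 160/190]
10 storage lockers opened.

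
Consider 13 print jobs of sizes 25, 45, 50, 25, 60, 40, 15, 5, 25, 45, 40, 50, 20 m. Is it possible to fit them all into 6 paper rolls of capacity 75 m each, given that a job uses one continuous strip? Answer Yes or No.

No

Total = 445 m; ⌈445/75⌉ = 6.
7 print jobs each exceed half the capacity and cannot share a roll, forcing at least 7 paper rolls.
At least 7 paper rolls are required, but only 6 are allowed.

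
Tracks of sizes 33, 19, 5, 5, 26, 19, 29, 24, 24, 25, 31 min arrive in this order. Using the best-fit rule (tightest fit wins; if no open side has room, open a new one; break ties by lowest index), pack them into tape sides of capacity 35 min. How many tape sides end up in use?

9

  33 → side 1 (new)  [load 33/35]
  19 → side 2 (new)  [load 19/35]
  5 → side 2  [load 24/35]
  5 → side 2  [load 29/35]
  26 → side 3 (new)  [load 26/35]
  19 → side 4 (new)  [load 19/35]
  29 → side 5 (new)  [load 29/35]
  24 → side 6 (new)  [load 24/35]
  24 → side 7 (new)  [load 24/35]
  25 → side 8 (new)  [load 25/35]
  31 → side 9 (new)  [load 31/35]
9 tape sides opened.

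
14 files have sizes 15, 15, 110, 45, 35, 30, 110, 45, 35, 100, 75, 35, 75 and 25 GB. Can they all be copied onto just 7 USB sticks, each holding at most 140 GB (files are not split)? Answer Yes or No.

Yes

A valid assignment using 6 USB sticks:
  USB stick 1: 110 + 30 = 140
  USB stick 2: 110 + 25 = 135
  USB stick 3: 100 + 35 = 135
  USB stick 4: 75 + 45 + 15 = 135
  USB stick 5: 75 + 45 + 15 = 135
  USB stick 6: 35 + 35 = 70
That uses only 6 ≤ 7, so 7 USB sticks are enough.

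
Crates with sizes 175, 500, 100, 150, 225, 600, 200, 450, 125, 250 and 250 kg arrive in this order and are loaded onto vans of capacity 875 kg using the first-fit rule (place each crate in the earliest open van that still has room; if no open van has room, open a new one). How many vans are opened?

  175 → van 1 (new)  [load 175/875]
  500 → van 1  [load 675/875]
  100 → van 1  [load 775/875]
  150 → van 2 (new)  [load 150/875]
  225 → van 2  [load 375/875]
  600 → van 3 (new)  [load 600/875]
  200 → van 2  [load 575/875]
  450 → van 4 (new)  [load 450/875]
  125 → van 2  [load 700/875]
  250 → van 3  [load 850/875]
  250 → van 4  [load 700/875]
4 vans opened.

4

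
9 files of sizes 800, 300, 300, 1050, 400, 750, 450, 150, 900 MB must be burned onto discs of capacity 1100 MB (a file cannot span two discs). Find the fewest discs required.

5

Total = 1050 + 900 + 800 + 750 + 450 + 400 + 300 + 300 + 150 = 5100 MB.
Lower bound: ⌈5100/1100⌉ = 5 discs.
A packing using 5 discs:
  disc 1: 1050 = 1050
  disc 2: 900 + 150 = 1050
  disc 3: 800 + 300 = 1100
  disc 4: 750 + 300 = 1050
  disc 5: 450 + 400 = 850
This matches the lower bound, so 5 is optimal.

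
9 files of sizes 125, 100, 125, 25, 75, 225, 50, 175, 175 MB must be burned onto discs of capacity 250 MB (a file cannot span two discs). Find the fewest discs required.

Total = 225 + 175 + 175 + 125 + 125 + 100 + 75 + 50 + 25 = 1075 MB.
Lower bound: ⌈1075/250⌉ = 5 discs.
A packing using 5 discs:
  disc 1: 225 + 25 = 250
  disc 2: 175 + 75 = 250
  disc 3: 175 + 50 = 225
  disc 4: 125 + 125 = 250
  disc 5: 100 = 100
This matches the lower bound, so 5 is optimal.

5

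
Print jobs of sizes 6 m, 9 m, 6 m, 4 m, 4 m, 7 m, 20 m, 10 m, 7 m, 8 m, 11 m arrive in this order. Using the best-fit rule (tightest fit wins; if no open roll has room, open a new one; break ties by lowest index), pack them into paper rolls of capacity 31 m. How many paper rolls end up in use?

  6 → roll 1 (new)  [load 6/31]
  9 → roll 1  [load 15/31]
  6 → roll 1  [load 21/31]
  4 → roll 1  [load 25/31]
  4 → roll 1  [load 29/31]
  7 → roll 2 (new)  [load 7/31]
  20 → roll 2  [load 27/31]
  10 → roll 3 (new)  [load 10/31]
  7 → roll 3  [load 17/31]
  8 → roll 3  [load 25/31]
  11 → roll 4 (new)  [load 11/31]
4 paper rolls opened.

4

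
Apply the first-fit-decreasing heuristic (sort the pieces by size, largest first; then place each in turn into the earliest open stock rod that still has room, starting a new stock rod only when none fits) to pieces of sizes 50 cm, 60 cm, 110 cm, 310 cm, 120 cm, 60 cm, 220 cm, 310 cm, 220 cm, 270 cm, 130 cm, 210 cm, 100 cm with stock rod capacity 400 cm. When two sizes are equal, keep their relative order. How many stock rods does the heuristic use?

6

Sorted descending: 310, 310, 270, 220, 220, 210, 130, 120, 110, 100, 60, 60, 50.
  310 → stock rod 1 (new)  [load 310/400]
  310 → stock rod 2 (new)  [load 310/400]
  270 → stock rod 3 (new)  [load 270/400]
  220 → stock rod 4 (new)  [load 220/400]
  220 → stock rod 5 (new)  [load 220/400]
  210 → stock rod 6 (new)  [load 210/400]
  130 → stock rod 3  [load 400/400]
  120 → stock rod 4  [load 340/400]
  110 → stock rod 5  [load 330/400]
  100 → stock rod 6  [load 310/400]
  60 → stock rod 1  [load 370/400]
  60 → stock rod 2  [load 370/400]
  50 → stock rod 4  [load 390/400]
6 stock rods opened.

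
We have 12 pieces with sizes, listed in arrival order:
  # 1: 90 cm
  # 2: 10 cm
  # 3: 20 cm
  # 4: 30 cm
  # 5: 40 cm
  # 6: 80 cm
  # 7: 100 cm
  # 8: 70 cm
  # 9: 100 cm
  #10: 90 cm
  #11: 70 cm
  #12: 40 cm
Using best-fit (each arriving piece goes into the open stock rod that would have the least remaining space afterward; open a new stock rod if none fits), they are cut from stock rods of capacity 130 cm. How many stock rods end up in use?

8

  90 → stock rod 1 (new)  [load 90/130]
  10 → stock rod 1  [load 100/130]
  20 → stock rod 1  [load 120/130]
  30 → stock rod 2 (new)  [load 30/130]
  40 → stock rod 2  [load 70/130]
  80 → stock rod 3 (new)  [load 80/130]
  100 → stock rod 4 (new)  [load 100/130]
  70 → stock rod 5 (new)  [load 70/130]
  100 → stock rod 6 (new)  [load 100/130]
  90 → stock rod 7 (new)  [load 90/130]
  70 → stock rod 8 (new)  [load 70/130]
  40 → stock rod 7  [load 130/130]
8 stock rods opened.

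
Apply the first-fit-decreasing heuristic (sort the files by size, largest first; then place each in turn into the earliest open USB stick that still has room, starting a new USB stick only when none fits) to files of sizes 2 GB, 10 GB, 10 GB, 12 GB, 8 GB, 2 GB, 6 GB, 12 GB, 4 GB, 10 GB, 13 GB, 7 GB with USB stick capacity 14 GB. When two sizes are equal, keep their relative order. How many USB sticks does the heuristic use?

8

Sorted descending: 13, 12, 12, 10, 10, 10, 8, 7, 6, 4, 2, 2.
  13 → USB stick 1 (new)  [load 13/14]
  12 → USB stick 2 (new)  [load 12/14]
  12 → USB stick 3 (new)  [load 12/14]
  10 → USB stick 4 (new)  [load 10/14]
  10 → USB stick 5 (new)  [load 10/14]
  10 → USB stick 6 (new)  [load 10/14]
  8 → USB stick 7 (new)  [load 8/14]
  7 → USB stick 8 (new)  [load 7/14]
  6 → USB stick 7  [load 14/14]
  4 → USB stick 4  [load 14/14]
  2 → USB stick 2  [load 14/14]
  2 → USB stick 3  [load 14/14]
8 USB sticks opened.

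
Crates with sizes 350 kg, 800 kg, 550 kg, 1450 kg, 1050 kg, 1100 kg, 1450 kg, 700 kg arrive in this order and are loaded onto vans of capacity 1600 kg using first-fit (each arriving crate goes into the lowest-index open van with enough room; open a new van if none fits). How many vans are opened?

  350 → van 1 (new)  [load 350/1600]
  800 → van 1  [load 1150/1600]
  550 → van 2 (new)  [load 550/1600]
  1450 → van 3 (new)  [load 1450/1600]
  1050 → van 2  [load 1600/1600]
  1100 → van 4 (new)  [load 1100/1600]
  1450 → van 5 (new)  [load 1450/1600]
  700 → van 6 (new)  [load 700/1600]
6 vans opened.

6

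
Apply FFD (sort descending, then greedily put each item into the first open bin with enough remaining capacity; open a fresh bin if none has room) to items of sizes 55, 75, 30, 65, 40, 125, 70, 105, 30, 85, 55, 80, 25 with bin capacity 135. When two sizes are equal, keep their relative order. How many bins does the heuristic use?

Sorted descending: 125, 105, 85, 80, 75, 70, 65, 55, 55, 40, 30, 30, 25.
  125 → bin 1 (new)  [load 125/135]
  105 → bin 2 (new)  [load 105/135]
  85 → bin 3 (new)  [load 85/135]
  80 → bin 4 (new)  [load 80/135]
  75 → bin 5 (new)  [load 75/135]
  70 → bin 6 (new)  [load 70/135]
  65 → bin 6  [load 135/135]
  55 → bin 4  [load 135/135]
  55 → bin 5  [load 130/135]
  40 → bin 3  [load 125/135]
  30 → bin 2  [load 135/135]
  30 → bin 7 (new)  [load 30/135]
  25 → bin 7  [load 55/135]
7 bins opened.

7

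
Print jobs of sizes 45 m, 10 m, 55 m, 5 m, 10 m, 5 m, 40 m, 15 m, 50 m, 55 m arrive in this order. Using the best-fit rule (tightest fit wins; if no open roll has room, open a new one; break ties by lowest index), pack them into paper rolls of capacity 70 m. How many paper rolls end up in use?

5

  45 → roll 1 (new)  [load 45/70]
  10 → roll 1  [load 55/70]
  55 → roll 2 (new)  [load 55/70]
  5 → roll 1  [load 60/70]
  10 → roll 1  [load 70/70]
  5 → roll 2  [load 60/70]
  40 → roll 3 (new)  [load 40/70]
  15 → roll 3  [load 55/70]
  50 → roll 4 (new)  [load 50/70]
  55 → roll 5 (new)  [load 55/70]
5 paper rolls opened.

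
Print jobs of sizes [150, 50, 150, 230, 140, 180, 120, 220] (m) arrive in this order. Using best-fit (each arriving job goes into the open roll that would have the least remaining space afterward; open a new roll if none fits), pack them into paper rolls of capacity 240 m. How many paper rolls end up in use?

  150 → roll 1 (new)  [load 150/240]
  50 → roll 1  [load 200/240]
  150 → roll 2 (new)  [load 150/240]
  230 → roll 3 (new)  [load 230/240]
  140 → roll 4 (new)  [load 140/240]
  180 → roll 5 (new)  [load 180/240]
  120 → roll 6 (new)  [load 120/240]
  220 → roll 7 (new)  [load 220/240]
7 paper rolls opened.

7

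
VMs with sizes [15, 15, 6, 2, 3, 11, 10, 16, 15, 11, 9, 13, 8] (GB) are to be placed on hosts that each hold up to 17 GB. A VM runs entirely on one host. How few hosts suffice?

9

Total = 16 + 15 + 15 + 15 + 13 + 11 + 11 + 10 + 9 + 8 + 6 + 3 + 2 = 134 GB.
Lower bound: ⌈134/17⌉ = 8 hosts.
Also, 9 VMs each exceed 17/2 GB, and no two of those can share a host, so at least 9 hosts are needed.
A packing using 9 hosts:
  host 1: 16 = 16
  host 2: 15 + 2 = 17
  host 3: 15 = 15
  host 4: 15 = 15
  host 5: 13 + 3 = 16
  host 6: 11 + 6 = 17
  host 7: 11 = 11
  host 8: 10 = 10
  host 9: 9 + 8 = 17
This matches the lower bound, so 9 is optimal.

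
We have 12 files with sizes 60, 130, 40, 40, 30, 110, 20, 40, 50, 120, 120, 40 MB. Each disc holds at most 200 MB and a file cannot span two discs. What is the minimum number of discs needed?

Total = 130 + 120 + 120 + 110 + 60 + 50 + 40 + 40 + 40 + 40 + 30 + 20 = 800 MB.
Lower bound: ⌈800/200⌉ = 4 discs.
A packing using 4 discs:
  disc 1: 130 + 40 + 30 = 200
  disc 2: 120 + 60 + 20 = 200
  disc 3: 120 + 40 + 40 = 200
  disc 4: 110 + 50 + 40 = 200
This matches the lower bound, so 4 is optimal.

4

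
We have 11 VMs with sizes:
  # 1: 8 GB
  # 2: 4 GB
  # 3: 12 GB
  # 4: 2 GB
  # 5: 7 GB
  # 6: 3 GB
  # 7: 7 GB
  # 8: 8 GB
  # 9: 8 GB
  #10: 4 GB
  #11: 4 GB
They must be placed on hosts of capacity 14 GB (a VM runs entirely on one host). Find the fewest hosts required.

Total = 12 + 8 + 8 + 8 + 7 + 7 + 4 + 4 + 4 + 3 + 2 = 67 GB.
Lower bound: ⌈67/14⌉ = 5 hosts.
A packing using 6 hosts:
  host 1: 12 + 2 = 14
  host 2: 8 + 4 = 12
  host 3: 8 + 4 = 12
  host 4: 8 + 4 = 12
  host 5: 7 + 7 = 14
  host 6: 3 = 3
No arrangement into 5 hosts stays within capacity, so 6 is optimal.

6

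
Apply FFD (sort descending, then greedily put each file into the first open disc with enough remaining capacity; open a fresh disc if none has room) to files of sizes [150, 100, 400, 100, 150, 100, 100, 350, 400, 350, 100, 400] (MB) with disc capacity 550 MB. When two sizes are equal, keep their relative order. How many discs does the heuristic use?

5

Sorted descending: 400, 400, 400, 350, 350, 150, 150, 100, 100, 100, 100, 100.
  400 → disc 1 (new)  [load 400/550]
  400 → disc 2 (new)  [load 400/550]
  400 → disc 3 (new)  [load 400/550]
  350 → disc 4 (new)  [load 350/550]
  350 → disc 5 (new)  [load 350/550]
  150 → disc 1  [load 550/550]
  150 → disc 2  [load 550/550]
  100 → disc 3  [load 500/550]
  100 → disc 4  [load 450/550]
  100 → disc 4  [load 550/550]
  100 → disc 5  [load 450/550]
  100 → disc 5  [load 550/550]
5 discs opened.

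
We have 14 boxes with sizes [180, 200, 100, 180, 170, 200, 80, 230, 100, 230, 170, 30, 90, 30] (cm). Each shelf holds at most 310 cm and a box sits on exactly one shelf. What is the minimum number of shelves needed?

8

Total = 230 + 230 + 200 + 200 + 180 + 180 + 170 + 170 + 100 + 100 + 90 + 80 + 30 + 30 = 1990 cm.
Lower bound: ⌈1990/310⌉ = 7 shelves.
Also, 8 boxes each exceed 155 cm, and no two of those can share a shelf, so at least 8 shelves are needed.
A packing using 8 shelves:
  shelf 1: 230 + 80 = 310
  shelf 2: 230 + 30 + 30 = 290
  shelf 3: 200 + 100 = 300
  shelf 4: 200 + 100 = 300
  shelf 5: 180 + 90 = 270
  shelf 6: 180 = 180
  shelf 7: 170 = 170
  shelf 8: 170 = 170
This matches the lower bound, so 8 is optimal.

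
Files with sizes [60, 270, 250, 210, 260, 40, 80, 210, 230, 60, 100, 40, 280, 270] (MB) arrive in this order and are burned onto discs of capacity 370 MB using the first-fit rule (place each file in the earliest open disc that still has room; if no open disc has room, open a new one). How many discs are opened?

8

  60 → disc 1 (new)  [load 60/370]
  270 → disc 1  [load 330/370]
  250 → disc 2 (new)  [load 250/370]
  210 → disc 3 (new)  [load 210/370]
  260 → disc 4 (new)  [load 260/370]
  40 → disc 1  [load 370/370]
  80 → disc 2  [load 330/370]
  210 → disc 5 (new)  [load 210/370]
  230 → disc 6 (new)  [load 230/370]
  60 → disc 3  [load 270/370]
  100 → disc 3  [load 370/370]
  40 → disc 2  [load 370/370]
  280 → disc 7 (new)  [load 280/370]
  270 → disc 8 (new)  [load 270/370]
8 discs opened.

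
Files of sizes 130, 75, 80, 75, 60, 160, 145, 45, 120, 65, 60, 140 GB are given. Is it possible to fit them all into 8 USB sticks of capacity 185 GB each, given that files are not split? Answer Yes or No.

Yes

A valid assignment using 8 USB sticks:
  USB stick 1: 160 = 160
  USB stick 2: 145 = 145
  USB stick 3: 140 + 45 = 185
  USB stick 4: 130 = 130
  USB stick 5: 120 + 65 = 185
  USB stick 6: 80 + 75 = 155
  USB stick 7: 75 + 60 = 135
  USB stick 8: 60 = 60
Every load is within 185 GB, so 8 USB sticks suffice.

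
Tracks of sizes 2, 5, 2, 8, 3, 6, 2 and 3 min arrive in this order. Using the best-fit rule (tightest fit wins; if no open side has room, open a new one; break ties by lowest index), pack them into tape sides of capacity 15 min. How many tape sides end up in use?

  2 → side 1 (new)  [load 2/15]
  5 → side 1  [load 7/15]
  2 → side 1  [load 9/15]
  8 → side 2 (new)  [load 8/15]
  3 → side 1  [load 12/15]
  6 → side 2  [load 14/15]
  2 → side 1  [load 14/15]
  3 → side 3 (new)  [load 3/15]
3 tape sides opened.

3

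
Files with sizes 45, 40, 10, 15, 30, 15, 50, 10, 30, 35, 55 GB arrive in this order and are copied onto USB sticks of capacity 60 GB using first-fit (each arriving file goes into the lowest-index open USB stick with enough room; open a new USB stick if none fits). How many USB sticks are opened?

7

  45 → USB stick 1 (new)  [load 45/60]
  40 → USB stick 2 (new)  [load 40/60]
  10 → USB stick 1  [load 55/60]
  15 → USB stick 2  [load 55/60]
  30 → USB stick 3 (new)  [load 30/60]
  15 → USB stick 3  [load 45/60]
  50 → USB stick 4 (new)  [load 50/60]
  10 → USB stick 3  [load 55/60]
  30 → USB stick 5 (new)  [load 30/60]
  35 → USB stick 6 (new)  [load 35/60]
  55 → USB stick 7 (new)  [load 55/60]
7 USB sticks opened.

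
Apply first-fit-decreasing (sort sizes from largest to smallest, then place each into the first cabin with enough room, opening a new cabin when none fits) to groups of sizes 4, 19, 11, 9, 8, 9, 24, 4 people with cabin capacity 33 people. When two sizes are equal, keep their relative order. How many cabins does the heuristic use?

3

Sorted descending: 24, 19, 11, 9, 9, 8, 4, 4.
  24 → cabin 1 (new)  [load 24/33]
  19 → cabin 2 (new)  [load 19/33]
  11 → cabin 2  [load 30/33]
  9 → cabin 1  [load 33/33]
  9 → cabin 3 (new)  [load 9/33]
  8 → cabin 3  [load 17/33]
  4 → cabin 3  [load 21/33]
  4 → cabin 3  [load 25/33]
3 cabins opened.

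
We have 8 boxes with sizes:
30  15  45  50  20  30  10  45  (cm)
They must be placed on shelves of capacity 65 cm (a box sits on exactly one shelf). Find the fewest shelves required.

4

Total = 50 + 45 + 45 + 30 + 30 + 20 + 15 + 10 = 245 cm.
Lower bound: ⌈245/65⌉ = 4 shelves.
A packing using 4 shelves:
  shelf 1: 50 + 15 = 65
  shelf 2: 45 + 20 = 65
  shelf 3: 45 + 10 = 55
  shelf 4: 30 + 30 = 60
This matches the lower bound, so 4 is optimal.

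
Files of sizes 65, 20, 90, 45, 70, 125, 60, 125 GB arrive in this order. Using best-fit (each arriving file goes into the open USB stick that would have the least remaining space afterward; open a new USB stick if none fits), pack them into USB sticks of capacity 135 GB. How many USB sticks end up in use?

5

  65 → USB stick 1 (new)  [load 65/135]
  20 → USB stick 1  [load 85/135]
  90 → USB stick 2 (new)  [load 90/135]
  45 → USB stick 2  [load 135/135]
  70 → USB stick 3 (new)  [load 70/135]
  125 → USB stick 4 (new)  [load 125/135]
  60 → USB stick 3  [load 130/135]
  125 → USB stick 5 (new)  [load 125/135]
5 USB sticks opened.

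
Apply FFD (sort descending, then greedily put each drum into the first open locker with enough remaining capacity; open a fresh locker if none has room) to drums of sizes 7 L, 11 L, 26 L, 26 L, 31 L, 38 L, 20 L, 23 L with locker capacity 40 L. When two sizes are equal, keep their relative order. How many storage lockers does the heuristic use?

6

Sorted descending: 38, 31, 26, 26, 23, 20, 11, 7.
  38 → locker 1 (new)  [load 38/40]
  31 → locker 2 (new)  [load 31/40]
  26 → locker 3 (new)  [load 26/40]
  26 → locker 4 (new)  [load 26/40]
  23 → locker 5 (new)  [load 23/40]
  20 → locker 6 (new)  [load 20/40]
  11 → locker 3  [load 37/40]
  7 → locker 2  [load 38/40]
6 storage lockers opened.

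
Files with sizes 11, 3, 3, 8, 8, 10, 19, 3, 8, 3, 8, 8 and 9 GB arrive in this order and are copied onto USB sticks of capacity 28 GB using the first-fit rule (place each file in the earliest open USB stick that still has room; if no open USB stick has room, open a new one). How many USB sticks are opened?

4

  11 → USB stick 1 (new)  [load 11/28]
  3 → USB stick 1  [load 14/28]
  3 → USB stick 1  [load 17/28]
  8 → USB stick 1  [load 25/28]
  8 → USB stick 2 (new)  [load 8/28]
  10 → USB stick 2  [load 18/28]
  19 → USB stick 3 (new)  [load 19/28]
  3 → USB stick 1  [load 28/28]
  8 → USB stick 2  [load 26/28]
  3 → USB stick 3  [load 22/28]
  8 → USB stick 4 (new)  [load 8/28]
  8 → USB stick 4  [load 16/28]
  9 → USB stick 4  [load 25/28]
4 USB sticks opened.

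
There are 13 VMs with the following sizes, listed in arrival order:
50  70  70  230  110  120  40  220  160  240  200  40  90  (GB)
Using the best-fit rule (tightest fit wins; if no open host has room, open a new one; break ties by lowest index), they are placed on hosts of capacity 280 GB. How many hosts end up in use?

  50 → host 1 (new)  [load 50/280]
  70 → host 1  [load 120/280]
  70 → host 1  [load 190/280]
  230 → host 2 (new)  [load 230/280]
  110 → host 3 (new)  [load 110/280]
  120 → host 3  [load 230/280]
  40 → host 2  [load 270/280]
  220 → host 4 (new)  [load 220/280]
  160 → host 5 (new)  [load 160/280]
  240 → host 6 (new)  [load 240/280]
  200 → host 7 (new)  [load 200/280]
  40 → host 6  [load 280/280]
  90 → host 1  [load 280/280]
7 hosts opened.

7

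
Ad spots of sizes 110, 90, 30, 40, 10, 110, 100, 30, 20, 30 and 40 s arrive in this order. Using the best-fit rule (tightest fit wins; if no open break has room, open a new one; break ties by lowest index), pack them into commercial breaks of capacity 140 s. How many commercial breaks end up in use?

  110 → break 1 (new)  [load 110/140]
  90 → break 2 (new)  [load 90/140]
  30 → break 1  [load 140/140]
  40 → break 2  [load 130/140]
  10 → break 2  [load 140/140]
  110 → break 3 (new)  [load 110/140]
  100 → break 4 (new)  [load 100/140]
  30 → break 3  [load 140/140]
  20 → break 4  [load 120/140]
  30 → break 5 (new)  [load 30/140]
  40 → break 5  [load 70/140]
5 commercial breaks opened.

5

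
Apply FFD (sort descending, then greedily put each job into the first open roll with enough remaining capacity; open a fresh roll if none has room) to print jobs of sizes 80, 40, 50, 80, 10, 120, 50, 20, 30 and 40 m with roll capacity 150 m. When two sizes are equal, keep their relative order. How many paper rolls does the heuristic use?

Sorted descending: 120, 80, 80, 50, 50, 40, 40, 30, 20, 10.
  120 → roll 1 (new)  [load 120/150]
  80 → roll 2 (new)  [load 80/150]
  80 → roll 3 (new)  [load 80/150]
  50 → roll 2  [load 130/150]
  50 → roll 3  [load 130/150]
  40 → roll 4 (new)  [load 40/150]
  40 → roll 4  [load 80/150]
  30 → roll 1  [load 150/150]
  20 → roll 2  [load 150/150]
  10 → roll 3  [load 140/150]
4 paper rolls opened.

4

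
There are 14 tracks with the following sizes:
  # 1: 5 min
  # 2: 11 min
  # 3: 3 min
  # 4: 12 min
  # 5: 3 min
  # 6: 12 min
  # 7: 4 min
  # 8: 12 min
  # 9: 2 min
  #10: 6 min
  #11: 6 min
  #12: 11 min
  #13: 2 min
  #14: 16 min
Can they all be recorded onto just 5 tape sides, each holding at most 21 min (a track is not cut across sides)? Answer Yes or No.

Total = 105 min; ⌈105/21⌉ = 5.
6 tracks each exceed half the capacity and cannot share a side, forcing at least 6 tape sides.
At least 6 tape sides are required, but only 5 are allowed.

No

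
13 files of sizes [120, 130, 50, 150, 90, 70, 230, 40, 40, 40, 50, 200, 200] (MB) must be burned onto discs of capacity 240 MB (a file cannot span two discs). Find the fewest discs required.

Total = 230 + 200 + 200 + 150 + 130 + 120 + 90 + 70 + 50 + 50 + 40 + 40 + 40 = 1410 MB.
Lower bound: ⌈1410/240⌉ = 6 discs.
A packing using 6 discs:
  disc 1: 230 = 230
  disc 2: 200 + 40 = 240
  disc 3: 200 + 40 = 240
  disc 4: 150 + 90 = 240
  disc 5: 130 + 70 + 40 = 240
  disc 6: 120 + 50 + 50 = 220
This matches the lower bound, so 6 is optimal.

6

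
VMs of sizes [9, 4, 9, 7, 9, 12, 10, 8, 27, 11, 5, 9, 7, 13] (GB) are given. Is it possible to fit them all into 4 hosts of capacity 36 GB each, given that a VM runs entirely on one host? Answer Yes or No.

Yes

A valid assignment using 4 hosts:
  host 1: 27 + 9 = 36
  host 2: 13 + 12 + 11 = 36
  host 3: 10 + 9 + 9 + 8 = 36
  host 4: 9 + 7 + 7 + 5 + 4 = 32
Every load is within 36 GB, so 4 hosts suffice.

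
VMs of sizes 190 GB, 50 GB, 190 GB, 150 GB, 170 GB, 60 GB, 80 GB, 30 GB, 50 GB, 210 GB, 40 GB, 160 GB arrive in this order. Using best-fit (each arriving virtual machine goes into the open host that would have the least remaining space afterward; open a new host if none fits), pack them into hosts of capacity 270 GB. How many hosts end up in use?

6

  190 → host 1 (new)  [load 190/270]
  50 → host 1  [load 240/270]
  190 → host 2 (new)  [load 190/270]
  150 → host 3 (new)  [load 150/270]
  170 → host 4 (new)  [load 170/270]
  60 → host 2  [load 250/270]
  80 → host 4  [load 250/270]
  30 → host 1  [load 270/270]
  50 → host 3  [load 200/270]
  210 → host 5 (new)  [load 210/270]
  40 → host 5  [load 250/270]
  160 → host 6 (new)  [load 160/270]
6 hosts opened.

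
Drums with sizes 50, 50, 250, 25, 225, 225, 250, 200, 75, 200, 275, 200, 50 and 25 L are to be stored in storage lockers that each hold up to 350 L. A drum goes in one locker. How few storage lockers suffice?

8

Total = 275 + 250 + 250 + 225 + 225 + 200 + 200 + 200 + 75 + 50 + 50 + 50 + 25 + 25 = 2100 L.
Lower bound: ⌈2100/350⌉ = 6 storage lockers.
Also, 8 drums each exceed 175 L, and no two of those can share a locker, so at least 8 storage lockers are needed.
A packing using 8 storage lockers:
  locker 1: 275 + 75 = 350
  locker 2: 250 + 50 + 50 = 350
  locker 3: 250 + 50 + 25 + 25 = 350
  locker 4: 225 = 225
  locker 5: 225 = 225
  locker 6: 200 = 200
  locker 7: 200 = 200
  locker 8: 200 = 200
This matches the lower bound, so 8 is optimal.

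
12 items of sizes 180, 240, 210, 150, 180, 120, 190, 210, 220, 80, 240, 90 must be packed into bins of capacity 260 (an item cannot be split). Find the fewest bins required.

10

Total = 240 + 240 + 220 + 210 + 210 + 190 + 180 + 180 + 150 + 120 + 90 + 80 = 2110.
Lower bound: ⌈2110/260⌉ = 9 bins.
A packing using 10 bins:
  bin 1: 240 = 240
  bin 2: 240 = 240
  bin 3: 220 = 220
  bin 4: 210 = 210
  bin 5: 210 = 210
  bin 6: 190 = 190
  bin 7: 180 + 80 = 260
  bin 8: 180 = 180
  bin 9: 150 + 90 = 240
  bin 10: 120 = 120
No arrangement into 9 bins stays within capacity, so 10 is optimal.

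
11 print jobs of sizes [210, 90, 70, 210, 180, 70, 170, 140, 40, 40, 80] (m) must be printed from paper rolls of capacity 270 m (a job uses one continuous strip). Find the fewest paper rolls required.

Total = 210 + 210 + 180 + 170 + 140 + 90 + 80 + 70 + 70 + 40 + 40 = 1300 m.
Lower bound: ⌈1300/270⌉ = 5 paper rolls.
A packing using 6 paper rolls:
  roll 1: 210 + 40 = 250
  roll 2: 210 + 40 = 250
  roll 3: 180 + 90 = 270
  roll 4: 170 + 80 = 250
  roll 5: 140 + 70 = 210
  roll 6: 70 = 70
No arrangement into 5 paper rolls stays within capacity, so 6 is optimal.

6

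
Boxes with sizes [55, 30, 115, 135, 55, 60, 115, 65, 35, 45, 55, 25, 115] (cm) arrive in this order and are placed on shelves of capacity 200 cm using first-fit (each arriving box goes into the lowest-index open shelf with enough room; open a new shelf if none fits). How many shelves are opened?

5

  55 → shelf 1 (new)  [load 55/200]
  30 → shelf 1  [load 85/200]
  115 → shelf 1  [load 200/200]
  135 → shelf 2 (new)  [load 135/200]
  55 → shelf 2  [load 190/200]
  60 → shelf 3 (new)  [load 60/200]
  115 → shelf 3  [load 175/200]
  65 → shelf 4 (new)  [load 65/200]
  35 → shelf 4  [load 100/200]
  45 → shelf 4  [load 145/200]
  55 → shelf 4  [load 200/200]
  25 → shelf 3  [load 200/200]
  115 → shelf 5 (new)  [load 115/200]
5 shelves opened.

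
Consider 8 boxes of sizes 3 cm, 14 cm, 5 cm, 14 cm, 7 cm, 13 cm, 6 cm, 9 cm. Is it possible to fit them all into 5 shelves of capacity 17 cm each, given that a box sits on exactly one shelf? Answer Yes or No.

Yes

A valid assignment using 5 shelves:
  shelf 1: 14 + 3 = 17
  shelf 2: 14 = 14
  shelf 3: 13 = 13
  shelf 4: 9 + 7 = 16
  shelf 5: 6 + 5 = 11
Every load is within 17 cm, so 5 shelves suffice.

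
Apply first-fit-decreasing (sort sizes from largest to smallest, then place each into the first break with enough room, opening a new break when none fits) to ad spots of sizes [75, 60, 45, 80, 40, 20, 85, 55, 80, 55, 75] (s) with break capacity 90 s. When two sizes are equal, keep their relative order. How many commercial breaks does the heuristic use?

Sorted descending: 85, 80, 80, 75, 75, 60, 55, 55, 45, 40, 20.
  85 → break 1 (new)  [load 85/90]
  80 → break 2 (new)  [load 80/90]
  80 → break 3 (new)  [load 80/90]
  75 → break 4 (new)  [load 75/90]
  75 → break 5 (new)  [load 75/90]
  60 → break 6 (new)  [load 60/90]
  55 → break 7 (new)  [load 55/90]
  55 → break 8 (new)  [load 55/90]
  45 → break 9 (new)  [load 45/90]
  40 → break 9  [load 85/90]
  20 → break 6  [load 80/90]
9 commercial breaks opened.

9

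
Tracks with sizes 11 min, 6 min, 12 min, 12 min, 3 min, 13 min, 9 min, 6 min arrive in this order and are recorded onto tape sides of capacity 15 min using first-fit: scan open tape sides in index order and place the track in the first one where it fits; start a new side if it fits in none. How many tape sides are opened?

6

  11 → side 1 (new)  [load 11/15]
  6 → side 2 (new)  [load 6/15]
  12 → side 3 (new)  [load 12/15]
  12 → side 4 (new)  [load 12/15]
  3 → side 1  [load 14/15]
  13 → side 5 (new)  [load 13/15]
  9 → side 2  [load 15/15]
  6 → side 6 (new)  [load 6/15]
6 tape sides opened.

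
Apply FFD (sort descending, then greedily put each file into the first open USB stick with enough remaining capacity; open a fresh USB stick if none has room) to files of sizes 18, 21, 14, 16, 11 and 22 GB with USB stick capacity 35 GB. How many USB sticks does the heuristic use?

3

Sorted descending: 22, 21, 18, 16, 14, 11.
  22 → USB stick 1 (new)  [load 22/35]
  21 → USB stick 2 (new)  [load 21/35]
  18 → USB stick 3 (new)  [load 18/35]
  16 → USB stick 3  [load 34/35]
  14 → USB stick 2  [load 35/35]
  11 → USB stick 1  [load 33/35]
3 USB sticks opened.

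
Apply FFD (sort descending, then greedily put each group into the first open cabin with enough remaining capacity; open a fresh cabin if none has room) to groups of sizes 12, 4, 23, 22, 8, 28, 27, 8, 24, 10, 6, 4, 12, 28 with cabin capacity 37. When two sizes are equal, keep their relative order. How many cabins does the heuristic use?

6

Sorted descending: 28, 28, 27, 24, 23, 22, 12, 12, 10, 8, 8, 6, 4, 4.
  28 → cabin 1 (new)  [load 28/37]
  28 → cabin 2 (new)  [load 28/37]
  27 → cabin 3 (new)  [load 27/37]
  24 → cabin 4 (new)  [load 24/37]
  23 → cabin 5 (new)  [load 23/37]
  22 → cabin 6 (new)  [load 22/37]
  12 → cabin 4  [load 36/37]
  12 → cabin 5  [load 35/37]
  10 → cabin 3  [load 37/37]
  8 → cabin 1  [load 36/37]
  8 → cabin 2  [load 36/37]
  6 → cabin 6  [load 28/37]
  4 → cabin 6  [load 32/37]
  4 → cabin 6  [load 36/37]
6 cabins opened.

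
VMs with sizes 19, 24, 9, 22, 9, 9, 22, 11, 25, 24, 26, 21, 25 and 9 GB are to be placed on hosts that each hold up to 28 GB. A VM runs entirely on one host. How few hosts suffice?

11

Total = 26 + 25 + 25 + 24 + 24 + 22 + 22 + 21 + 19 + 11 + 9 + 9 + 9 + 9 = 255 GB.
Lower bound: ⌈255/28⌉ = 10 hosts.
A packing using 11 hosts:
  host 1: 26 = 26
  host 2: 25 = 25
  host 3: 25 = 25
  host 4: 24 = 24
  host 5: 24 = 24
  host 6: 22 = 22
  host 7: 22 = 22
  host 8: 21 = 21
  host 9: 19 + 9 = 28
  host 10: 11 + 9 = 20
  host 11: 9 + 9 = 18
No arrangement into 10 hosts stays within capacity, so 11 is optimal.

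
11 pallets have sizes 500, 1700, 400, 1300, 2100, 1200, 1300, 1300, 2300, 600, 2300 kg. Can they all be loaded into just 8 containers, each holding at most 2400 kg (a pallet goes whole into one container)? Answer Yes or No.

A valid assignment using 8 containers:
  container 1: 2300 = 2300
  container 2: 2300 = 2300
  container 3: 2100 = 2100
  container 4: 1700 + 600 = 2300
  container 5: 1300 + 500 + 400 = 2200
  container 6: 1300 = 1300
  container 7: 1300 = 1300
  container 8: 1200 = 1200
Every load is within 2400 kg, so 8 containers suffice.

Yes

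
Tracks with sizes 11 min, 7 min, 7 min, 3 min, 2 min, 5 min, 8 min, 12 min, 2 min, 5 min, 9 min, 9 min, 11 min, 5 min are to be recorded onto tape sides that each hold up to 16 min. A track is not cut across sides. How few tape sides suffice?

6

Total = 12 + 11 + 11 + 9 + 9 + 8 + 7 + 7 + 5 + 5 + 5 + 3 + 2 + 2 = 96 min.
Lower bound: ⌈96/16⌉ = 6 tape sides.
A packing using 6 tape sides:
  side 1: 12 + 2 + 2 = 16
  side 2: 11 + 5 = 16
  side 3: 11 + 5 = 16
  side 4: 9 + 7 = 16
  side 5: 9 + 7 = 16
  side 6: 8 + 5 + 3 = 16
This matches the lower bound, so 6 is optimal.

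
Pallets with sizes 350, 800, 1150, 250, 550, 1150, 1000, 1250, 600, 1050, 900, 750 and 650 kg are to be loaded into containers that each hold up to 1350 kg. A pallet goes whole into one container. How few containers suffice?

Total = 1250 + 1150 + 1150 + 1050 + 1000 + 900 + 800 + 750 + 650 + 600 + 550 + 350 + 250 = 10450 kg.
Lower bound: ⌈10450/1350⌉ = 8 containers.
A packing using 9 containers:
  container 1: 1250 = 1250
  container 2: 1150 = 1150
  container 3: 1150 = 1150
  container 4: 1050 + 250 = 1300
  container 5: 1000 + 350 = 1350
  container 6: 900 = 900
  container 7: 800 + 550 = 1350
  container 8: 750 + 600 = 1350
  container 9: 650 = 650
No arrangement into 8 containers stays within capacity, so 9 is optimal.

9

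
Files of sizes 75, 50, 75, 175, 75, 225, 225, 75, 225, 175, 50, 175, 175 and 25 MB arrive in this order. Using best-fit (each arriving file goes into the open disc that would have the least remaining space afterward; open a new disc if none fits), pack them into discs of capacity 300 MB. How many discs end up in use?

  75 → disc 1 (new)  [load 75/300]
  50 → disc 1  [load 125/300]
  75 → disc 1  [load 200/300]
  175 → disc 2 (new)  [load 175/300]
  75 → disc 1  [load 275/300]
  225 → disc 3 (new)  [load 225/300]
  225 → disc 4 (new)  [load 225/300]
  75 → disc 3  [load 300/300]
  225 → disc 5 (new)  [load 225/300]
  175 → disc 6 (new)  [load 175/300]
  50 → disc 4  [load 275/300]
  175 → disc 7 (new)  [load 175/300]
  175 → disc 8 (new)  [load 175/300]
  25 → disc 1  [load 300/300]
8 discs opened.

8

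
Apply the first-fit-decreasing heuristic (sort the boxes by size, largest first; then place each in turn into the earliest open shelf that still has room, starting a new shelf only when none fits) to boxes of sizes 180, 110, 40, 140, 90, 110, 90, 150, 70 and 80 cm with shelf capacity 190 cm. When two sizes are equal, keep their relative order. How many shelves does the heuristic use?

6

Sorted descending: 180, 150, 140, 110, 110, 90, 90, 80, 70, 40.
  180 → shelf 1 (new)  [load 180/190]
  150 → shelf 2 (new)  [load 150/190]
  140 → shelf 3 (new)  [load 140/190]
  110 → shelf 4 (new)  [load 110/190]
  110 → shelf 5 (new)  [load 110/190]
  90 → shelf 6 (new)  [load 90/190]
  90 → shelf 6  [load 180/190]
  80 → shelf 4  [load 190/190]
  70 → shelf 5  [load 180/190]
  40 → shelf 2  [load 190/190]
6 shelves opened.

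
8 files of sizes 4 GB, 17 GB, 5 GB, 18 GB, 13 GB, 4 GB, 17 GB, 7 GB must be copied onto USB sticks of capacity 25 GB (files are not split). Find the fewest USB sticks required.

4

Total = 18 + 17 + 17 + 13 + 7 + 5 + 4 + 4 = 85 GB.
Lower bound: ⌈85/25⌉ = 4 USB sticks.
A packing using 4 USB sticks:
  USB stick 1: 18 + 7 = 25
  USB stick 2: 17 + 5 = 22
  USB stick 3: 17 + 4 + 4 = 25
  USB stick 4: 13 = 13
This matches the lower bound, so 4 is optimal.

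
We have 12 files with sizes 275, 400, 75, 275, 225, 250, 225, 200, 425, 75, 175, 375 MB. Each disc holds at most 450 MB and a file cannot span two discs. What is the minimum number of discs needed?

Total = 425 + 400 + 375 + 275 + 275 + 250 + 225 + 225 + 200 + 175 + 75 + 75 = 2975 MB.
Lower bound: ⌈2975/450⌉ = 7 discs.
A packing using 7 discs:
  disc 1: 425 = 425
  disc 2: 400 = 400
  disc 3: 375 + 75 = 450
  disc 4: 275 + 175 = 450
  disc 5: 275 + 75 = 350
  disc 6: 250 + 200 = 450
  disc 7: 225 + 225 = 450
This matches the lower bound, so 7 is optimal.

7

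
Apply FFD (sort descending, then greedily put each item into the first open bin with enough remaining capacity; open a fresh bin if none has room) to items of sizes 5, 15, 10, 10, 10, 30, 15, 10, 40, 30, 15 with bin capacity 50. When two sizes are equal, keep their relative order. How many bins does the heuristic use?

Sorted descending: 40, 30, 30, 15, 15, 15, 10, 10, 10, 10, 5.
  40 → bin 1 (new)  [load 40/50]
  30 → bin 2 (new)  [load 30/50]
  30 → bin 3 (new)  [load 30/50]
  15 → bin 2  [load 45/50]
  15 → bin 3  [load 45/50]
  15 → bin 4 (new)  [load 15/50]
  10 → bin 1  [load 50/50]
  10 → bin 4  [load 25/50]
  10 → bin 4  [load 35/50]
  10 → bin 4  [load 45/50]
  5 → bin 2  [load 50/50]
4 bins opened.

4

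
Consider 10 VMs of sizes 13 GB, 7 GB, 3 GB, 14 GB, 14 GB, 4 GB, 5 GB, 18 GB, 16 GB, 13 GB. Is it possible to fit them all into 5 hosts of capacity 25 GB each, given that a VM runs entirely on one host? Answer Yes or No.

Total = 107 GB; ⌈107/25⌉ = 5.
6 VMs each exceed half the capacity and cannot share a host, forcing at least 6 hosts.
At least 6 hosts are required, but only 5 are allowed.

No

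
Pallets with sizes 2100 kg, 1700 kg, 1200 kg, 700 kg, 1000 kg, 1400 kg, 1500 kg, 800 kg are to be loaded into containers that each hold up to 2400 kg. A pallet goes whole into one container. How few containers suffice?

5

Total = 2100 + 1700 + 1500 + 1400 + 1200 + 1000 + 800 + 700 = 10400 kg.
Lower bound: ⌈10400/2400⌉ = 5 containers.
A packing using 5 containers:
  container 1: 2100 = 2100
  container 2: 1700 + 700 = 2400
  container 3: 1500 + 800 = 2300
  container 4: 1400 + 1000 = 2400
  container 5: 1200 = 1200
This matches the lower bound, so 5 is optimal.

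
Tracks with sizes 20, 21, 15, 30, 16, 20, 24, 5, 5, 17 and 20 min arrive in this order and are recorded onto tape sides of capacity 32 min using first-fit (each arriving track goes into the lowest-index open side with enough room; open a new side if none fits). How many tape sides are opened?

8

  20 → side 1 (new)  [load 20/32]
  21 → side 2 (new)  [load 21/32]
  15 → side 3 (new)  [load 15/32]
  30 → side 4 (new)  [load 30/32]
  16 → side 3  [load 31/32]
  20 → side 5 (new)  [load 20/32]
  24 → side 6 (new)  [load 24/32]
  5 → side 1  [load 25/32]
  5 → side 1  [load 30/32]
  17 → side 7 (new)  [load 17/32]
  20 → side 8 (new)  [load 20/32]
8 tape sides opened.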